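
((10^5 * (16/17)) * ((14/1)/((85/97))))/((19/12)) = 5214720000/5491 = 949684.94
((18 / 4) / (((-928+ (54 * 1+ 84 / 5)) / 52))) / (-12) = 195 / 8572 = 0.02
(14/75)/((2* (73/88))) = 616/5475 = 0.11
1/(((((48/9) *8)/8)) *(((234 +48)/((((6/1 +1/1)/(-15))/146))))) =-7/3293760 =-0.00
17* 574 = 9758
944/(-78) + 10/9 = -1286/117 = -10.99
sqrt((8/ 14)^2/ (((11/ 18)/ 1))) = 12* sqrt(22)/ 77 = 0.73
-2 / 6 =-1 / 3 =-0.33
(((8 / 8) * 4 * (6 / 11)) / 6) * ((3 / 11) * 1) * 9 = 108 / 121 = 0.89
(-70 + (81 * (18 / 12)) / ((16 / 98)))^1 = 10787 / 16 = 674.19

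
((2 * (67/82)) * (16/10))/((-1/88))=-47168/205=-230.09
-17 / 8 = -2.12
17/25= 0.68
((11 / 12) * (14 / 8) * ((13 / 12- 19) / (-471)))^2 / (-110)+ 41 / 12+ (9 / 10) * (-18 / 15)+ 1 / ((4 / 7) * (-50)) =8470183639433 / 3680075980800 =2.30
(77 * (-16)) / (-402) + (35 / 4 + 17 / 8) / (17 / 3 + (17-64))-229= -45102157 / 199392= -226.20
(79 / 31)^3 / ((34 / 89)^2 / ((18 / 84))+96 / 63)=82012600299 / 10926147160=7.51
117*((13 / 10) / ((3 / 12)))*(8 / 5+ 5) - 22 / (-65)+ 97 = 1336653 / 325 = 4112.78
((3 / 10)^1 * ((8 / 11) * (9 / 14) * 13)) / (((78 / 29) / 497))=18531 / 55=336.93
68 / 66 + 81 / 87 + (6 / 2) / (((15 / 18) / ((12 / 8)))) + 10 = 17.36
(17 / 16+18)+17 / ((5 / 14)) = 5333 / 80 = 66.66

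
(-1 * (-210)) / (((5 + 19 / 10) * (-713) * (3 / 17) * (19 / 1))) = -11900 / 934743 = -0.01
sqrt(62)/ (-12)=-sqrt(62)/ 12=-0.66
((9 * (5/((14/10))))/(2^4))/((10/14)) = 45/16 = 2.81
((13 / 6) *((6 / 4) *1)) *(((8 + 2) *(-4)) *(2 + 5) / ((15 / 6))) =-364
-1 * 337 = -337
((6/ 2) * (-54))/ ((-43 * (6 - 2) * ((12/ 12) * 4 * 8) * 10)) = 81/ 27520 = 0.00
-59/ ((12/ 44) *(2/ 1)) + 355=1481/ 6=246.83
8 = 8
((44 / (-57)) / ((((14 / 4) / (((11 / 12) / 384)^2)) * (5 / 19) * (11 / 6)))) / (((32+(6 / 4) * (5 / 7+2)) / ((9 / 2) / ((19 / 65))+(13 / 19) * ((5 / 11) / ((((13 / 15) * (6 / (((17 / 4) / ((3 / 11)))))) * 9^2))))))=-13770889 / 12377023119360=-0.00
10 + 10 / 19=200 / 19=10.53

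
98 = 98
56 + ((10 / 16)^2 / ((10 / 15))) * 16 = 523 / 8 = 65.38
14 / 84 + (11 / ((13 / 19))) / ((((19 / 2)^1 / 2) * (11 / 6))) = 157 / 78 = 2.01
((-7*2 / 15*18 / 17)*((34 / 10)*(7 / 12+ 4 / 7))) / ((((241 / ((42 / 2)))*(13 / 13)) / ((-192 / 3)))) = 130368 / 6025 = 21.64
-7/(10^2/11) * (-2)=77/50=1.54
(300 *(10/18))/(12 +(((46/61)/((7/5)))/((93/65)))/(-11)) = 36401750/2613451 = 13.93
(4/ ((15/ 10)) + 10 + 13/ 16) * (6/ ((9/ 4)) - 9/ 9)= 3235/ 144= 22.47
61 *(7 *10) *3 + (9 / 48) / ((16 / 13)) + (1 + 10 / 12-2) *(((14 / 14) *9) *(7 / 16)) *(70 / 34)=55743903 / 4352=12808.80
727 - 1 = 726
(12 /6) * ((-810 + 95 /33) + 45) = -50300 /33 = -1524.24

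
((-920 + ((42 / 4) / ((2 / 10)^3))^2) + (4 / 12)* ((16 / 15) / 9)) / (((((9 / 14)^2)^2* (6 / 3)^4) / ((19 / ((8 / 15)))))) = 127241098221391 / 5668704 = 22446241.37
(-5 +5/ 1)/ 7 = 0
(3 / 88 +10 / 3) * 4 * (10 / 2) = 4445 / 66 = 67.35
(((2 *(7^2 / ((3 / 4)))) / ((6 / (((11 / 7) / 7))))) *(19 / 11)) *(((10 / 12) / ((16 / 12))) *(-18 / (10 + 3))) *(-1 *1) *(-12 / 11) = -1140 / 143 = -7.97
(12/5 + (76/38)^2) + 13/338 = 837/130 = 6.44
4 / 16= 1 / 4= 0.25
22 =22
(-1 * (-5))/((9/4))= 20/9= 2.22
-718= -718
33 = 33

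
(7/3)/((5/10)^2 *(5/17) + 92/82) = 19516/9999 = 1.95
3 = 3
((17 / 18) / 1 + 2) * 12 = 106 / 3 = 35.33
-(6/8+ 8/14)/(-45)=37/1260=0.03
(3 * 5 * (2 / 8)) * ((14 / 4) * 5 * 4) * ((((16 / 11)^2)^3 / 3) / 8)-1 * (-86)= 335855046 / 1771561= 189.58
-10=-10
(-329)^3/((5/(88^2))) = -275773822016/5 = -55154764403.20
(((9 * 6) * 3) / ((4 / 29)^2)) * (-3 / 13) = -204363 / 104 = -1965.03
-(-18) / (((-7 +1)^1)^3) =-0.08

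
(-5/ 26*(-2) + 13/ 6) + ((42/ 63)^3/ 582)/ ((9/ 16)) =4692293/ 1838538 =2.55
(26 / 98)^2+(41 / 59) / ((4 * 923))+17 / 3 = 9001819595 / 1569015084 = 5.74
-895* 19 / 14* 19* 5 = -1615475 / 14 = -115391.07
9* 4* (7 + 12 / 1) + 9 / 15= 3423 / 5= 684.60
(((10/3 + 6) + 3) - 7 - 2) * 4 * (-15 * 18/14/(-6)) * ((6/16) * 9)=2025/14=144.64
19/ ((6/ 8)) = 76/ 3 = 25.33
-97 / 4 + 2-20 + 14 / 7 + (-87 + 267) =559 / 4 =139.75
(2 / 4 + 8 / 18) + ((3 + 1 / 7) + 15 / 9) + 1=851 / 126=6.75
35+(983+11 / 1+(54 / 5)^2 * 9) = 51969 / 25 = 2078.76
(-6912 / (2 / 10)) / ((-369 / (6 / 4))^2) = -960 / 1681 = -0.57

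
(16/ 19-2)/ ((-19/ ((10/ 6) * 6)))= 220/ 361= 0.61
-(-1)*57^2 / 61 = 3249 / 61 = 53.26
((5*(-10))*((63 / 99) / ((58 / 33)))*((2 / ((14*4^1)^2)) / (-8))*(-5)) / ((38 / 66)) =-12375 / 987392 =-0.01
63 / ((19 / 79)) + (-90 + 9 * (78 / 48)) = 186.57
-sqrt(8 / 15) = -2 *sqrt(30) / 15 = -0.73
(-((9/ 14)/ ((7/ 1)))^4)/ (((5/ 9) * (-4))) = 59049/ 1844736320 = 0.00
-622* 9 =-5598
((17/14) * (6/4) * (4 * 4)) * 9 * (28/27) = 272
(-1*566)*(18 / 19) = -10188 / 19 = -536.21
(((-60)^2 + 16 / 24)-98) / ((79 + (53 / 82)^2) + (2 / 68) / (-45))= 18017226960 / 408510463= 44.10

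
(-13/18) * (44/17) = -286/153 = -1.87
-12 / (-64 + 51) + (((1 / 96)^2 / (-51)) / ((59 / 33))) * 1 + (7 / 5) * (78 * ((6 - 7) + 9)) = 525445926197 / 600837120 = 874.52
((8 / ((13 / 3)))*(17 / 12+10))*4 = 1096 / 13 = 84.31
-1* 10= -10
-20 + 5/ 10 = -39/ 2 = -19.50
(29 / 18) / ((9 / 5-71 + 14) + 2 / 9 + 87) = 145 / 2882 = 0.05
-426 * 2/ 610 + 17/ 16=-1631/ 4880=-0.33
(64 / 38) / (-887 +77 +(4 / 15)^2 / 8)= -900 / 432839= -0.00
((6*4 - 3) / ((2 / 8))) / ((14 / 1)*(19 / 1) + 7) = 4 / 13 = 0.31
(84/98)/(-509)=-6/3563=-0.00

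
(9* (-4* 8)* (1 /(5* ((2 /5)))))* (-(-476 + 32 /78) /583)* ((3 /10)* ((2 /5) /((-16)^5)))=41733 /3104358400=0.00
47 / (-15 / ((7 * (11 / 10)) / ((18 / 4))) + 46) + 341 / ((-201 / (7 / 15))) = 86548 / 183915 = 0.47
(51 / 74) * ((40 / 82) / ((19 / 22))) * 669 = 7506180 / 28823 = 260.42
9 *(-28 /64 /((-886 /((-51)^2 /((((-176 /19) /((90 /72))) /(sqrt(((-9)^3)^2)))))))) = -11348332065 /9979904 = -1137.12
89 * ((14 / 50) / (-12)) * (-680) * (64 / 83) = 1355648 / 1245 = 1088.87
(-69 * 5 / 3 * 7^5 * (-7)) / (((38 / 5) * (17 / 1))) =67648175 / 646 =104718.54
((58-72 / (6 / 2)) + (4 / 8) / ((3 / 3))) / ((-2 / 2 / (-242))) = 8349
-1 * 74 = -74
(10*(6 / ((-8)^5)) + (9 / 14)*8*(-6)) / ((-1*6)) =589859 / 114688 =5.14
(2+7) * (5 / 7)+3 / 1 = 66 / 7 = 9.43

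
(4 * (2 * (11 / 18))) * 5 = 220 / 9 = 24.44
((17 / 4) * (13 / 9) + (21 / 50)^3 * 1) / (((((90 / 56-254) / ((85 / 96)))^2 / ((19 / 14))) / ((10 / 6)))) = 0.00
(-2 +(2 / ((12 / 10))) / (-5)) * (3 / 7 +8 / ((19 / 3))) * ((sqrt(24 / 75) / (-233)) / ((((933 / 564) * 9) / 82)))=154160 * sqrt(2) / 4130391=0.05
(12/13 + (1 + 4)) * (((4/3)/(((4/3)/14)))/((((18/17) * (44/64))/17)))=226576/117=1936.55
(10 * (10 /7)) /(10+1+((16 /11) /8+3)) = 275 /273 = 1.01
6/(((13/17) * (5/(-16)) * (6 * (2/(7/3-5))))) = 1088/195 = 5.58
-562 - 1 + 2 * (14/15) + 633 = 1078/15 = 71.87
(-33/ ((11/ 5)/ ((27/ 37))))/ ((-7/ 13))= 5265/ 259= 20.33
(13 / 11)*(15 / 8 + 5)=65 / 8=8.12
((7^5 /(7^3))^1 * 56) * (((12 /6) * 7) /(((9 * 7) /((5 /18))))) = 13720 /81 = 169.38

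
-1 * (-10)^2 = -100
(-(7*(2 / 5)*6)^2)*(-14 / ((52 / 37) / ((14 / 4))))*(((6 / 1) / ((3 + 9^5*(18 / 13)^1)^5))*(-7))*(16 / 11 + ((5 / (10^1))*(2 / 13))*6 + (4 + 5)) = -17061408096824 / 13818912498248649075662618559825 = -0.00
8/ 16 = 0.50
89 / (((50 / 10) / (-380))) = -6764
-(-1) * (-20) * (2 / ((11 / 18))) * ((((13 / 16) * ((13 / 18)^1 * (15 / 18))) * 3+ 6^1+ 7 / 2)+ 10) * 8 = -120770 / 11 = -10979.09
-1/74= -0.01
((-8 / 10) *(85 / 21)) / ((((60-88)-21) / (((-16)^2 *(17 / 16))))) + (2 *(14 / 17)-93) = -1283605 / 17493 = -73.38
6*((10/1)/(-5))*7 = -84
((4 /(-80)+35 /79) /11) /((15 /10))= 207 /8690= 0.02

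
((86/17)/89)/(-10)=-43/7565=-0.01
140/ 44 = 35/ 11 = 3.18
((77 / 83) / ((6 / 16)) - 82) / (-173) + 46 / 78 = 587683 / 560001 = 1.05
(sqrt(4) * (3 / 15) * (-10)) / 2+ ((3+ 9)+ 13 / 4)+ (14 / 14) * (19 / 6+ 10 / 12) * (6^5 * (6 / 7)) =746867 / 28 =26673.82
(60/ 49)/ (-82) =-30/ 2009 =-0.01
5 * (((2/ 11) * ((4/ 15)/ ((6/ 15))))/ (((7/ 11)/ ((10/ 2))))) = 100/ 21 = 4.76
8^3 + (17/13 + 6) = 6751/13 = 519.31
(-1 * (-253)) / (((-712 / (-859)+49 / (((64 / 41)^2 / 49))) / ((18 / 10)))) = 8011542528 / 17349549655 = 0.46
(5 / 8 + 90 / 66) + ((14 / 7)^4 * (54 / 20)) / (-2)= -8629 / 440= -19.61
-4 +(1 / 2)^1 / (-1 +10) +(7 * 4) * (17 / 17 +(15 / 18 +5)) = 3373 / 18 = 187.39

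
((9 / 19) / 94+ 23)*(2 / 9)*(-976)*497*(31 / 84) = -22065526828 / 24111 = -915164.32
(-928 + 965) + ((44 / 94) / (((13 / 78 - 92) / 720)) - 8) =25.33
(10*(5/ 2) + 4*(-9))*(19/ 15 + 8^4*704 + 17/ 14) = -6661084771/ 210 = -31719451.29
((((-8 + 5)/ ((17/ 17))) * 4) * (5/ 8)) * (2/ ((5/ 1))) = -3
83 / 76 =1.09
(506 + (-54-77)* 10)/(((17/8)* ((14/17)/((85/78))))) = -45560/91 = -500.66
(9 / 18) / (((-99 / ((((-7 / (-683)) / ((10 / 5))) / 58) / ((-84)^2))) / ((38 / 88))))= -19 / 695756210688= -0.00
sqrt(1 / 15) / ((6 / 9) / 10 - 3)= -sqrt(15) / 44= -0.09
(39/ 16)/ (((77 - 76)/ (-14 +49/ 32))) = -15561/ 512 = -30.39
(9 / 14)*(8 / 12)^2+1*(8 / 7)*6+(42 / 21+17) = 183 / 7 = 26.14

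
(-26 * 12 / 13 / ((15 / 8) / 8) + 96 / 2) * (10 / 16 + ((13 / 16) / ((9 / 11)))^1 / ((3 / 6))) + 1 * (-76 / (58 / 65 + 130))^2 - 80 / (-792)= -35235485047 / 248827095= -141.61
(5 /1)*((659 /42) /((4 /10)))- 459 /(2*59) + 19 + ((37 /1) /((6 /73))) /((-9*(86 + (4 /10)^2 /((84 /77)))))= 2890928609 /13723164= 210.66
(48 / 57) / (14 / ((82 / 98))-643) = -656 / 487863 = -0.00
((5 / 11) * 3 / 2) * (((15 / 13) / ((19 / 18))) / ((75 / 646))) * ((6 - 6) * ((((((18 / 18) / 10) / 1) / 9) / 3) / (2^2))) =0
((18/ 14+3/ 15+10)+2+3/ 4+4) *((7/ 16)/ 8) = 1.00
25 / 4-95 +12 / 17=-5987 / 68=-88.04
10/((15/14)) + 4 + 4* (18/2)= 148/3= 49.33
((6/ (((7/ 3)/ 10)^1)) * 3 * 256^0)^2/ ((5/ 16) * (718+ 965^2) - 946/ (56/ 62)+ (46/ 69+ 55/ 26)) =181958400/ 8872776437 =0.02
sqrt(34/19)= sqrt(646)/19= 1.34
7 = 7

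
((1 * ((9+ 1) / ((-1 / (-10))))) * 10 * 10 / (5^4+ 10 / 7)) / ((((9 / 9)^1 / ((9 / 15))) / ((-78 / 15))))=-49.81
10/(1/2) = 20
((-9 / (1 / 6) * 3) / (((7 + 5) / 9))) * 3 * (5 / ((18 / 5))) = -2025 / 4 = -506.25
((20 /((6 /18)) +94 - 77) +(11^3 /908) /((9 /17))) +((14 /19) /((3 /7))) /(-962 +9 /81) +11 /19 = 107997490169 /1344155076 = 80.35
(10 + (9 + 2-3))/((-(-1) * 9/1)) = 2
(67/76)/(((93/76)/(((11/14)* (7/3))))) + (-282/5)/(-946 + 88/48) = 21819661/15805350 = 1.38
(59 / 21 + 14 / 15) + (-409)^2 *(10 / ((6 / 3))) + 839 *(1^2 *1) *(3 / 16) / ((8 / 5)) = 3747551643 / 4480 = 836507.06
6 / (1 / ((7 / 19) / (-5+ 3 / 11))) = -231 / 494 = -0.47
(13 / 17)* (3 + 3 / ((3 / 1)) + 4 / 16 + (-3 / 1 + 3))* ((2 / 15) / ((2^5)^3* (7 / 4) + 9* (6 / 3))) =13 / 1720860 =0.00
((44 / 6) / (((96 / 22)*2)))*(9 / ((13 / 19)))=11.05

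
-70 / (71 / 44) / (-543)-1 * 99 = -3813667 / 38553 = -98.92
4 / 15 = 0.27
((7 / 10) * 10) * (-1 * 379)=-2653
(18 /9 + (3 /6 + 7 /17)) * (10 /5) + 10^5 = 1700099 /17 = 100005.82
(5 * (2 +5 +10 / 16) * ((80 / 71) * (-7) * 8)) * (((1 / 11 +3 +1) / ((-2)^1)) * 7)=26901000 / 781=34444.30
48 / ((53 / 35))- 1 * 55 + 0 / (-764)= -1235 / 53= -23.30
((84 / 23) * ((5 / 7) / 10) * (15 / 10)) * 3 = 27 / 23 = 1.17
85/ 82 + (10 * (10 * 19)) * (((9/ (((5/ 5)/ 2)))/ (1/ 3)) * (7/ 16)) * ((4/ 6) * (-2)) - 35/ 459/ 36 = -40546716565/ 677484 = -59848.97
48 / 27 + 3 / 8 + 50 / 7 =4685 / 504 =9.30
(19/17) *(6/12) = 19/34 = 0.56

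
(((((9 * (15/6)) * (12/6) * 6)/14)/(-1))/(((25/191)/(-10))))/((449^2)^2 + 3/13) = 67041/1849254825656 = 0.00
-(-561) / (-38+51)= 561 / 13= 43.15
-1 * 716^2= -512656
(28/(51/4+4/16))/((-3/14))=-392/39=-10.05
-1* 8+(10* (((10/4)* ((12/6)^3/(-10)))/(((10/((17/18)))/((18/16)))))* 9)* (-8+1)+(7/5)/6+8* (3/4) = 15853/120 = 132.11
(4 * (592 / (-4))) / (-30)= 296 / 15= 19.73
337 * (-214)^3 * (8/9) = -2935747491.56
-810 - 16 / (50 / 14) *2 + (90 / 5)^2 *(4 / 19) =-356606 / 475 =-750.75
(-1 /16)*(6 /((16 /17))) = -51 /128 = -0.40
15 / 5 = 3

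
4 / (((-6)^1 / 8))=-16 / 3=-5.33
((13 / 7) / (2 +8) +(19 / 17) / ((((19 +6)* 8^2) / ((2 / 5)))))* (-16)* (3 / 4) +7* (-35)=-29420599 / 119000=-247.23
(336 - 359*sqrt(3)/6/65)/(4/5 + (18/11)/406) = 3751440/8977 - 801647*sqrt(3)/700206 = 415.91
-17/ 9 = -1.89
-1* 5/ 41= -5/ 41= -0.12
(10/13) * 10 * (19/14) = 950/91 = 10.44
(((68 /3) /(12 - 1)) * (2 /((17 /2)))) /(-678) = -8 /11187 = -0.00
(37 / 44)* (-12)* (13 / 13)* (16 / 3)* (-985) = 53010.91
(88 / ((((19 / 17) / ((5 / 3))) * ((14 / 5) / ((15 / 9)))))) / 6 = 46750 / 3591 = 13.02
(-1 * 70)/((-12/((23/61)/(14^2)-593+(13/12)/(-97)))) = -1289497120/372771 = -3459.22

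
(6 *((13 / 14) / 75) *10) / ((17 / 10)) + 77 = 9215 / 119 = 77.44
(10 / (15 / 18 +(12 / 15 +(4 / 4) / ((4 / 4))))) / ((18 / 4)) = 200 / 237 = 0.84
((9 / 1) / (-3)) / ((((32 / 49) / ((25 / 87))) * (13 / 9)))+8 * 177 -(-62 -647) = 25624975 / 12064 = 2124.09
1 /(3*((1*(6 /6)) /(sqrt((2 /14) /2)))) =sqrt(14) /42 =0.09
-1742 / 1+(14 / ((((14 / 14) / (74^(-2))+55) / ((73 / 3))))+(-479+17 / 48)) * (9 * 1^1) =-535335151 / 88496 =-6049.26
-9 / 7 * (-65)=585 / 7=83.57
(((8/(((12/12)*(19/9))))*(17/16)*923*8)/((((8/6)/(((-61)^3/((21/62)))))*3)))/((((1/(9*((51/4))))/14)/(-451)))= 68566550850396027/19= 3608765834231369.84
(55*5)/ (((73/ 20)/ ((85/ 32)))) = 116875/ 584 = 200.13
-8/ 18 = -4/ 9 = -0.44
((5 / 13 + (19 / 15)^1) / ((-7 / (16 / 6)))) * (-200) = 14720 / 117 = 125.81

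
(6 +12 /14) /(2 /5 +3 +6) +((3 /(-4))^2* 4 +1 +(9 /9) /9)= 48449 /11844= 4.09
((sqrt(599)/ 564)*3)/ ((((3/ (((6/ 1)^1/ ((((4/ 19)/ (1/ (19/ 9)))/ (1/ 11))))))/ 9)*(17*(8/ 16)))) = 81*sqrt(599)/ 35156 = 0.06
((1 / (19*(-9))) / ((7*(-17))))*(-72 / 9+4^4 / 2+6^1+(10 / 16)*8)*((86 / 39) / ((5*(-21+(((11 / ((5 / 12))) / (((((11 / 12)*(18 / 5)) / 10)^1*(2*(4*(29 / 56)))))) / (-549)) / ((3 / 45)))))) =-19929554 / 151112793195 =-0.00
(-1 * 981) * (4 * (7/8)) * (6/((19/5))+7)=-1119321/38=-29455.82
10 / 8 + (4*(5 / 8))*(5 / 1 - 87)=-815 / 4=-203.75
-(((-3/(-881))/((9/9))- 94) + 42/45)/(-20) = -1229831/264300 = -4.65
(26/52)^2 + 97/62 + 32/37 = 12293/4588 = 2.68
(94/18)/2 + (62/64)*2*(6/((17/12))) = 1655/153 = 10.82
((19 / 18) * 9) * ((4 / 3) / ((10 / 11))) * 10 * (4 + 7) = 4598 / 3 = 1532.67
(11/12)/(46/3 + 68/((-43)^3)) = 874577/14628472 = 0.06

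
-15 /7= -2.14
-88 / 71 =-1.24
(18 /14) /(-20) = -9 /140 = -0.06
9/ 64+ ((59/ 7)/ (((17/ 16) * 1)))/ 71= 136457/ 540736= 0.25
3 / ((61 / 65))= 195 / 61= 3.20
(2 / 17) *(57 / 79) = 114 / 1343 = 0.08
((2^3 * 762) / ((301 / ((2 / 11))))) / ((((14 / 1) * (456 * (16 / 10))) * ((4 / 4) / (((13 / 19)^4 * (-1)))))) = -18136235 / 229554186092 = -0.00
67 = 67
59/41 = 1.44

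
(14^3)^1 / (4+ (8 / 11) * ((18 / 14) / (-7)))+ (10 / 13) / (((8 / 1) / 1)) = 19229813 / 27092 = 709.80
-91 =-91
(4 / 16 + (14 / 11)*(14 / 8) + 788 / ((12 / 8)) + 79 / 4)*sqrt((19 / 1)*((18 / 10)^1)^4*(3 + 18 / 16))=975753*sqrt(1254) / 2200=15706.01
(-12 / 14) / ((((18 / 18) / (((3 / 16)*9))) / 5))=-405 / 56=-7.23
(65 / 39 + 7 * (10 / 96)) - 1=1.40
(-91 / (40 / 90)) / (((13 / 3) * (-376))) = 189 / 1504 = 0.13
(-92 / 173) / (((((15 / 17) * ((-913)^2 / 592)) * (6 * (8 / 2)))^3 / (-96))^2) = -373397693227145254141952 / 53546119977042086661552972508103863100431828125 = -0.00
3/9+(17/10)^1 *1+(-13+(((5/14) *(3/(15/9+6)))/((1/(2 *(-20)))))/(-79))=-4157551/381570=-10.90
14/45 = 0.31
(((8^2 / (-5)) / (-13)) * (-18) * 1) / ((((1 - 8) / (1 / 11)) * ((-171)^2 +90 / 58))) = 1856 / 235800565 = 0.00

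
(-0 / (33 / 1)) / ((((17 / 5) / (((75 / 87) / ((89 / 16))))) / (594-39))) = 0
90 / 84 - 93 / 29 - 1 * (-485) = 196043 / 406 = 482.86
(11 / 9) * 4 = 44 / 9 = 4.89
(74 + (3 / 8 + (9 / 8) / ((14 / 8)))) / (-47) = -4201 / 2632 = -1.60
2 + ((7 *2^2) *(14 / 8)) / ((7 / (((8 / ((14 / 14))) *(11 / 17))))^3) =750254 / 34391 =21.82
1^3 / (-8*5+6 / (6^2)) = -6 / 239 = -0.03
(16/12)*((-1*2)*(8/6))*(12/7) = -128/21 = -6.10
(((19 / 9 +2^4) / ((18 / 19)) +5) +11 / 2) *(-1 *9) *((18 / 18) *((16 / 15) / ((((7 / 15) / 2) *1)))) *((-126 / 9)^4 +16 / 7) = -20645064704 / 441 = -46814205.68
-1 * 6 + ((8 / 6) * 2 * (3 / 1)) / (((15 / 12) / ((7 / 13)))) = -166 / 65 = -2.55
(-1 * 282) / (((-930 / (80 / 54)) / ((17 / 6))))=3196 / 2511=1.27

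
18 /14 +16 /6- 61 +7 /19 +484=170501 /399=427.32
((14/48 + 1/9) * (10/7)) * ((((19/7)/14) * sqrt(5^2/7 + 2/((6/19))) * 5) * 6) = 13775 * sqrt(273)/21609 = 10.53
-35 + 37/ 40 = -1363/ 40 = -34.08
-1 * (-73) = 73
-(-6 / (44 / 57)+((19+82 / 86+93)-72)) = -31389 / 946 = -33.18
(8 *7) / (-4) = -14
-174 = -174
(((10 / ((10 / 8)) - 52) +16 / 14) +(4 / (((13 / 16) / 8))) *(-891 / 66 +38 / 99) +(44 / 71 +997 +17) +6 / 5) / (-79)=-1459616524 / 252657405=-5.78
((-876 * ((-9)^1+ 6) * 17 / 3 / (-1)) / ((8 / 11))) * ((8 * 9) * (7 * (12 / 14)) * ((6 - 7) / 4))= 2211462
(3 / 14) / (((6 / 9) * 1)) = 9 / 28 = 0.32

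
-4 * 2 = -8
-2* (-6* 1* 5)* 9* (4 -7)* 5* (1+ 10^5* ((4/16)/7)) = -202556700/7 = -28936671.43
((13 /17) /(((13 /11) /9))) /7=99 /119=0.83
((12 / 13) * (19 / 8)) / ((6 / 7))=133 / 52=2.56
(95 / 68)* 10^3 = 23750 / 17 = 1397.06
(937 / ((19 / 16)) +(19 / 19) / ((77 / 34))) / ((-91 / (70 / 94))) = -5775150 / 893893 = -6.46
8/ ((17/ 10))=80/ 17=4.71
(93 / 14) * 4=186 / 7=26.57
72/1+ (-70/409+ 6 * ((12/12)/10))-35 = 37.43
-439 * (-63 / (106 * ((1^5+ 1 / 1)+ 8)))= 27657 / 1060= 26.09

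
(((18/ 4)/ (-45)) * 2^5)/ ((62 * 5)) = -8/ 775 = -0.01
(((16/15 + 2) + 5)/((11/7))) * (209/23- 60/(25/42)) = -812119/1725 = -470.79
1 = 1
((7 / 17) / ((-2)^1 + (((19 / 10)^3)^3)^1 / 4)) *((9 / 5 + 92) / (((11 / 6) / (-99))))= -20260800000000 / 764241551749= -26.51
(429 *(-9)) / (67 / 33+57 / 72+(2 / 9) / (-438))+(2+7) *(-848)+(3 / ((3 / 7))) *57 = -4209346569 / 489377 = -8601.44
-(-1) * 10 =10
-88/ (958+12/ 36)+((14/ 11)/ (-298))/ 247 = -106896037/ 1163894875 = -0.09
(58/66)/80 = 29/2640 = 0.01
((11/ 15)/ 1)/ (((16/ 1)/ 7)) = 77/ 240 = 0.32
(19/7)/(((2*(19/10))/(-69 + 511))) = 2210/7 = 315.71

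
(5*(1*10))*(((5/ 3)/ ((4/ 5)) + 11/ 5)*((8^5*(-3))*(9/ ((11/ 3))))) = -568442880/ 11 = -51676625.45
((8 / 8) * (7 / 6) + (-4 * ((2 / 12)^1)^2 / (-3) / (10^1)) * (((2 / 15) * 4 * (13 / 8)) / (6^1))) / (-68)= -28363 / 1652400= -0.02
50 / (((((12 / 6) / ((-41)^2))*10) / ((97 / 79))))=815285 / 158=5160.03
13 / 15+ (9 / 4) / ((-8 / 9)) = -799 / 480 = -1.66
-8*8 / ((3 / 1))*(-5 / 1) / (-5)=-64 / 3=-21.33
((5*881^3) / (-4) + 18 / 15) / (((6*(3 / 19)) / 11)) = -3572843714209 / 360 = -9924565872.80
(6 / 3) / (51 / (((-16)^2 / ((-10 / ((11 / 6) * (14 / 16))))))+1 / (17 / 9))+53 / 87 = -475565 / 216369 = -2.20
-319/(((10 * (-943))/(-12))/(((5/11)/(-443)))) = 174/417749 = 0.00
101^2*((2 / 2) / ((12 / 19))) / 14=193819 / 168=1153.68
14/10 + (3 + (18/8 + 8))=293/20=14.65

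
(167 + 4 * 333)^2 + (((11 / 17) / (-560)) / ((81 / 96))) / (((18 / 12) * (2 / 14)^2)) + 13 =15470691082 / 6885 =2247013.96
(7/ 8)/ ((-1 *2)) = -7/ 16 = -0.44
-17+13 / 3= -38 / 3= -12.67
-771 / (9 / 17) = -4369 / 3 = -1456.33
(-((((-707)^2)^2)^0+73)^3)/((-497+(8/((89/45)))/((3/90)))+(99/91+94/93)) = 152608776684/140681375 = 1084.78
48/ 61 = 0.79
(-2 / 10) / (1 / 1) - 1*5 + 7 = 9 / 5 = 1.80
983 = 983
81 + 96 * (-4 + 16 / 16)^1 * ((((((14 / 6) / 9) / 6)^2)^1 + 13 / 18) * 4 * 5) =-2981431 / 729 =-4089.75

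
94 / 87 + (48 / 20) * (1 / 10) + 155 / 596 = 1.58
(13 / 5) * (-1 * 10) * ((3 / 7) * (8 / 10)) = -8.91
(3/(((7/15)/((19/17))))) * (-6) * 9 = -46170/119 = -387.98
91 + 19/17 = 1566/17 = 92.12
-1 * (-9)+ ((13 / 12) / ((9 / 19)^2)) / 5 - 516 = -506.03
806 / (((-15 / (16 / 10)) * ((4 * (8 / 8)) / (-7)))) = 11284 / 75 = 150.45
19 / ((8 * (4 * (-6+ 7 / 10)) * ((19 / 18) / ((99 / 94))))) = -4455 / 39856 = -0.11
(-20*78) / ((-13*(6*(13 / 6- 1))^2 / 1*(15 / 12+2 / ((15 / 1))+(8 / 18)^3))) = 1749600 / 1051001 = 1.66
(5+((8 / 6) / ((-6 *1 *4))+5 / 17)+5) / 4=3133 / 1224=2.56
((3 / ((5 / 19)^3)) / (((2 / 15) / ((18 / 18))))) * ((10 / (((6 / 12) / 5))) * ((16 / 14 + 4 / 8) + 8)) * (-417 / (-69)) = 7194920.59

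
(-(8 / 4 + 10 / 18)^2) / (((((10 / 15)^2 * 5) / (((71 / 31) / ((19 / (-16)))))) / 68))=10216048 / 26505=385.44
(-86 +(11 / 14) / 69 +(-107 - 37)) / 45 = -222169 / 43470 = -5.11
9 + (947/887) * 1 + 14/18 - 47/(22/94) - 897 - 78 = -102299753/87813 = -1164.97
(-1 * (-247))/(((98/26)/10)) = 32110/49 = 655.31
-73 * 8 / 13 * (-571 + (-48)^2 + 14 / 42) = -233600 / 3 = -77866.67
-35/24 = -1.46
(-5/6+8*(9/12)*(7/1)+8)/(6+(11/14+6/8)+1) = 4130/717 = 5.76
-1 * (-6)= 6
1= 1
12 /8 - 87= -85.50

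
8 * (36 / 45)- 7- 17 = -88 / 5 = -17.60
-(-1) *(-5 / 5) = -1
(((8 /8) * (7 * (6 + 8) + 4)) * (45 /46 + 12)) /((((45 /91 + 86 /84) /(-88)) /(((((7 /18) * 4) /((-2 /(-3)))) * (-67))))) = 228702762288 /19067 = 11994690.42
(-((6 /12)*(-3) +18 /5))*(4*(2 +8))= -84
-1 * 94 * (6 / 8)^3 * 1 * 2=-1269 / 16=-79.31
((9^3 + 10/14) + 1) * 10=51150/7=7307.14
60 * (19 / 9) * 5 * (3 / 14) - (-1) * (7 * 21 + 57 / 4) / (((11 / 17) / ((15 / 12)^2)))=2587675 / 4928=525.10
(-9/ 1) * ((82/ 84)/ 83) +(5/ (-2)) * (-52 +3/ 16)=2406277/ 18592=129.43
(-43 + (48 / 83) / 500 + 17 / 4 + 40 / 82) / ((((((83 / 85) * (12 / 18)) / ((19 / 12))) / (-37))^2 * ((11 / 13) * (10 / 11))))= -120876131418197441 / 300073817600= -402821.32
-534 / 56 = -9.54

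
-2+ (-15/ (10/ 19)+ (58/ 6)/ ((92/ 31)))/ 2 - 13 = -15247/ 552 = -27.62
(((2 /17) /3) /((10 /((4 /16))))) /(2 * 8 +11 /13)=13 /223380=0.00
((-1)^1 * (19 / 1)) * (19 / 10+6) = -1501 / 10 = -150.10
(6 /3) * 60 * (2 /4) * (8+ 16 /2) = 960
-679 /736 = -0.92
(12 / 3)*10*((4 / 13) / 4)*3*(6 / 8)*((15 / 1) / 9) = 150 / 13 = 11.54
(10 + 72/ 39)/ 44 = 7/ 26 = 0.27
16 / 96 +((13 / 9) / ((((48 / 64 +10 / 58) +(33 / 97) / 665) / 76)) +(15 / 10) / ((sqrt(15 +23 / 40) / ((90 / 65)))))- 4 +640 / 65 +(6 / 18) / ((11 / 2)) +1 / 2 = 54* sqrt(6230) / 8099 +1115592433700 / 8887845681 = 126.05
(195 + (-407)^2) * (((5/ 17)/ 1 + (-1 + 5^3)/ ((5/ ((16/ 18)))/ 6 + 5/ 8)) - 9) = 11717561.49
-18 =-18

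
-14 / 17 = -0.82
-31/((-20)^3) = 31/8000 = 0.00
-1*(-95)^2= -9025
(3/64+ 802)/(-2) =-51331/128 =-401.02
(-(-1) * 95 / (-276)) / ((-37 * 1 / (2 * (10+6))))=760 / 2553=0.30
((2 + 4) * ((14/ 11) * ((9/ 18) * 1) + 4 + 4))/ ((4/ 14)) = 1995/ 11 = 181.36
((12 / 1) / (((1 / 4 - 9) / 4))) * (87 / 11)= -16704 / 385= -43.39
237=237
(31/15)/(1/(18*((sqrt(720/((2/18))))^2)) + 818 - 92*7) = 241056/20295361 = 0.01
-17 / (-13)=17 / 13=1.31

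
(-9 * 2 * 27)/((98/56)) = -1944/7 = -277.71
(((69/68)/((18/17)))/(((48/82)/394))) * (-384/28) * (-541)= 100502111/21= 4785814.81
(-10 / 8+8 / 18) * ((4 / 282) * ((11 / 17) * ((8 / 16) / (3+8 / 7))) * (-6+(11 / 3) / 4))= 4697 / 1035504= 0.00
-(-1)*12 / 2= 6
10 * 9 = 90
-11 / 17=-0.65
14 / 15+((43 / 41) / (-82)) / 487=22921471 / 24559410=0.93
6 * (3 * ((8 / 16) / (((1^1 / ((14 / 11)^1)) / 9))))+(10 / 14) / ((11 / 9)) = 7983 / 77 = 103.68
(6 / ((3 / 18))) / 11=36 / 11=3.27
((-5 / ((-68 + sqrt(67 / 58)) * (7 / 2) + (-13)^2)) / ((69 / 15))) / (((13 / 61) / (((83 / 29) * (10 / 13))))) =17720500 * sqrt(3886) / 124138345487 + 30378000 / 186114461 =0.17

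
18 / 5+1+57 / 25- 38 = -31.12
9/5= 1.80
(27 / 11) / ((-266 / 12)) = -0.11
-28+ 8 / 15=-412 / 15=-27.47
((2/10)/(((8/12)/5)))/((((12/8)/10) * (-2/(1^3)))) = -5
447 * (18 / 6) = 1341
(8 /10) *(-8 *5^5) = -20000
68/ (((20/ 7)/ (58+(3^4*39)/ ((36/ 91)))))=3828587/ 20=191429.35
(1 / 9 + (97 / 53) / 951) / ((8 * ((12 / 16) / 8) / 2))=136736 / 453627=0.30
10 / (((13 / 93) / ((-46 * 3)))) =-128340 / 13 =-9872.31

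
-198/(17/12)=-2376/17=-139.76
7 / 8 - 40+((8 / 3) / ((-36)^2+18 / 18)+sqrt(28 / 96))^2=-1175863963 / 30279762+4 * sqrt(42) / 11673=-38.83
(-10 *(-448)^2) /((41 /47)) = -94330880 /41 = -2300753.17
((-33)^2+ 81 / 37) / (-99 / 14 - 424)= -565236 / 223295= -2.53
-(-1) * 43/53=43/53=0.81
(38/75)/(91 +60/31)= 1178/216075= 0.01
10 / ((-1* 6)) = -5 / 3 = -1.67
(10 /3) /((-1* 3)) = -10 /9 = -1.11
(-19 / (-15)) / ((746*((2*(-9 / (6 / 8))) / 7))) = -133 / 268560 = -0.00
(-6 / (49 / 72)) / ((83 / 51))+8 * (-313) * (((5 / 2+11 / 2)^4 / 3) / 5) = -41713044208 / 61005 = -683764.35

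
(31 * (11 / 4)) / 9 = 341 / 36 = 9.47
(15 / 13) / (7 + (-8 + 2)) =15 / 13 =1.15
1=1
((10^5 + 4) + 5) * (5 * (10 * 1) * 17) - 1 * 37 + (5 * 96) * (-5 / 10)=85007373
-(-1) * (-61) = -61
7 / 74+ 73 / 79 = 5955 / 5846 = 1.02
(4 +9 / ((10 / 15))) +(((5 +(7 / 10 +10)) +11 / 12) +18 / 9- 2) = 2047 / 60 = 34.12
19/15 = 1.27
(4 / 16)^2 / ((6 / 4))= 1 / 24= 0.04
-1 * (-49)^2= -2401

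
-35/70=-1/2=-0.50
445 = 445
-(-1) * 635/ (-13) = -635/ 13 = -48.85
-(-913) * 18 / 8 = 8217 / 4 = 2054.25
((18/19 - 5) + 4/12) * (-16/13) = 3392/741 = 4.58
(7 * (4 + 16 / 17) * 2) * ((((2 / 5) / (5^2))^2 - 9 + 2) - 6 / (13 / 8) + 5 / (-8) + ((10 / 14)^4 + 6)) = -59188550427 / 169203125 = -349.81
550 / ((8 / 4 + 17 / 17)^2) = 550 / 9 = 61.11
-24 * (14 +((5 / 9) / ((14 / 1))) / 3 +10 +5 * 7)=-89228 / 63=-1416.32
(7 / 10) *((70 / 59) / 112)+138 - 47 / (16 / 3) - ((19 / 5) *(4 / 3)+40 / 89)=19483123 / 157530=123.68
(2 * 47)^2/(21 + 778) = 188/17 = 11.06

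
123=123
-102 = -102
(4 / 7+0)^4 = 256 / 2401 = 0.11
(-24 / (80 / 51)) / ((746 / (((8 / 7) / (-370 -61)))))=306 / 5626705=0.00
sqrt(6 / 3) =1.41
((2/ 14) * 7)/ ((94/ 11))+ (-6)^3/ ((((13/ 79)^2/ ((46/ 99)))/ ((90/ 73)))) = -4569.33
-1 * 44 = -44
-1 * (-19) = 19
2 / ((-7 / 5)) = -10 / 7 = -1.43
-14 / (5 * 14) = -1 / 5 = -0.20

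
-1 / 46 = -0.02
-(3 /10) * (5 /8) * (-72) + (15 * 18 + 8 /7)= 3985 /14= 284.64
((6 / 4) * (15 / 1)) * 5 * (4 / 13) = 450 / 13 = 34.62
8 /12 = 2 /3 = 0.67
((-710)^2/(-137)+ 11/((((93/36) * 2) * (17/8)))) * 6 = -1593530184/72199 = -22071.36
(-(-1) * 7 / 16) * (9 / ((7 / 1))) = 9 / 16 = 0.56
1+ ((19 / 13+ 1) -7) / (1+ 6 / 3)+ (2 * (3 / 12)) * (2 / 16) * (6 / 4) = -523 / 1248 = -0.42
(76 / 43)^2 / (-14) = -2888 / 12943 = -0.22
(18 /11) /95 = 18 /1045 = 0.02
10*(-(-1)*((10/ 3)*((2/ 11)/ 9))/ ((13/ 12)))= 800/ 1287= 0.62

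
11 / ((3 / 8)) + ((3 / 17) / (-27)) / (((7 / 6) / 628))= 3072 / 119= 25.82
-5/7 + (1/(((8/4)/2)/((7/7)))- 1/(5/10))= -12/7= -1.71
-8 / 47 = -0.17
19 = 19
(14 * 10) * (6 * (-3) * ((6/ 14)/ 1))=-1080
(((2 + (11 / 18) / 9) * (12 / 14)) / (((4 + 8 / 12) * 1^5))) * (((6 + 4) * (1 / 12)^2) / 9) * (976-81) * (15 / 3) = 7495625 / 571536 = 13.11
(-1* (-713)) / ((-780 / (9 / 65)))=-2139 / 16900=-0.13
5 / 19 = 0.26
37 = 37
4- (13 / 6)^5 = -43.75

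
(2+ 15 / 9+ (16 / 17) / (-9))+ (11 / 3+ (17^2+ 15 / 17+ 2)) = 2692 / 9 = 299.11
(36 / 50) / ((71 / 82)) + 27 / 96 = 63207 / 56800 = 1.11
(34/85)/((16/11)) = 11/40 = 0.28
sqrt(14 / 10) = sqrt(35) / 5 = 1.18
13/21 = 0.62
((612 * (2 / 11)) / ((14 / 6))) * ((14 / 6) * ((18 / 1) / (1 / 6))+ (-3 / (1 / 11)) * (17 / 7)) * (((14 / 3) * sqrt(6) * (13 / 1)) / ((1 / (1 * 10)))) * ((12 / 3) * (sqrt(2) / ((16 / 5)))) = 957106800 * sqrt(3) / 77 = 21529319.56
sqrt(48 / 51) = 4* sqrt(17) / 17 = 0.97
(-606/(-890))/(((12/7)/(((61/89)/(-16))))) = -43127/2534720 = -0.02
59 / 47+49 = 2362 / 47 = 50.26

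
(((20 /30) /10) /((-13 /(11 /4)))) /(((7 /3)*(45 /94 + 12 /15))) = -517 /109382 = -0.00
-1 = -1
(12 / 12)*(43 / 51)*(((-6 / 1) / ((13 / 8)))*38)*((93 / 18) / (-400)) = 25327 / 16575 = 1.53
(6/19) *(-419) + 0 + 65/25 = -12323/95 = -129.72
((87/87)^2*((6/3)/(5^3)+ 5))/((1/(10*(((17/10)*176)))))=1875984/125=15007.87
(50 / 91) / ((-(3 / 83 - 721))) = 0.00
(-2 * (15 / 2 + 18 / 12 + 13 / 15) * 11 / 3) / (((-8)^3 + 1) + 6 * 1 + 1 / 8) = 26048 / 181755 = 0.14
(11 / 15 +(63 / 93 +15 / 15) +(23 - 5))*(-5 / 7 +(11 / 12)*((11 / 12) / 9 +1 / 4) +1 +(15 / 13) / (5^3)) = 8639495953 / 685503000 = 12.60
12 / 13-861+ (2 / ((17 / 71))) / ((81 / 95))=-15220867 / 17901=-850.28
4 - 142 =-138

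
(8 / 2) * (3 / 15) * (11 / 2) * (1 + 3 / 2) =11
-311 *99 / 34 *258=-3971781 / 17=-233634.18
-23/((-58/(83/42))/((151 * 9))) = 864777/812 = 1065.00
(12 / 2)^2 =36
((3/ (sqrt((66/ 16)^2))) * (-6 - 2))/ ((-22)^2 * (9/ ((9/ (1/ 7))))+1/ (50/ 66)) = -11200/ 135641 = -0.08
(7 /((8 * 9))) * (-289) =-2023 /72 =-28.10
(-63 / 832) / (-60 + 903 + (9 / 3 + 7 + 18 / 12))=-63 / 710944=-0.00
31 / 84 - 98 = -8201 / 84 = -97.63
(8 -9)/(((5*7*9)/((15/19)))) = -1/399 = -0.00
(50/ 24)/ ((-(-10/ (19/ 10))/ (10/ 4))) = 95/ 96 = 0.99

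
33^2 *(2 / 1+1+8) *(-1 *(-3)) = 35937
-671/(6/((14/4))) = -4697/12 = -391.42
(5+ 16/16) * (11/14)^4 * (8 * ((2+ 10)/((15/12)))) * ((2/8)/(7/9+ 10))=4743684/1164485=4.07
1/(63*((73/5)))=5/4599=0.00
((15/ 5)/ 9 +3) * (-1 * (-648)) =2160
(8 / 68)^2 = 4 / 289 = 0.01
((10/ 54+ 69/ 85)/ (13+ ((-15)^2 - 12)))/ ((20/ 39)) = 3718/ 432225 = 0.01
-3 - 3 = -6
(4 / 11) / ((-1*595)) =-4 / 6545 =-0.00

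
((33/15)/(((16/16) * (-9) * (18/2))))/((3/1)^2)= -11/3645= -0.00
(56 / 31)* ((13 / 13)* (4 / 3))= 224 / 93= 2.41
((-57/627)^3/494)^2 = 1/432324660196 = 0.00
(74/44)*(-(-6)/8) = 111/88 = 1.26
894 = 894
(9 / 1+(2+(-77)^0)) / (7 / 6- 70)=-72 / 413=-0.17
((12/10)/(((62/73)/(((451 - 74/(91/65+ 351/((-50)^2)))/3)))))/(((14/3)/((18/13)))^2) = 82582193817/4942970305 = 16.71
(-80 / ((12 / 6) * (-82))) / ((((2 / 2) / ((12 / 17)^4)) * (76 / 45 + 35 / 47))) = 877132800 / 17625186067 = 0.05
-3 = -3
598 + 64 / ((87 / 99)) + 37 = 20527 / 29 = 707.83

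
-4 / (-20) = 1 / 5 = 0.20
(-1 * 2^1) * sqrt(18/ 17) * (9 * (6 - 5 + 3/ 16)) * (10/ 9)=-285 * sqrt(34)/ 68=-24.44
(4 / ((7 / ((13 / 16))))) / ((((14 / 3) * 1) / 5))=195 / 392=0.50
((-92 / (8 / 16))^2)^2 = 1146228736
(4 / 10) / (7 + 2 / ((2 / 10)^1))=2 / 85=0.02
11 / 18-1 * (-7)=137 / 18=7.61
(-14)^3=-2744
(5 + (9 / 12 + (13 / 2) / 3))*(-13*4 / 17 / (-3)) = 1235 / 153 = 8.07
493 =493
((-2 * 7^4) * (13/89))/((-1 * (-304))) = -31213/13528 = -2.31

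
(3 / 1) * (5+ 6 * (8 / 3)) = 63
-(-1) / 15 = 1 / 15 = 0.07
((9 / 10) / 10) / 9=1 / 100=0.01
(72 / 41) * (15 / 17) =1080 / 697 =1.55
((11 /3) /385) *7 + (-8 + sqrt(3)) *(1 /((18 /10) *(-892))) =719 /10035- 5 *sqrt(3) /8028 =0.07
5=5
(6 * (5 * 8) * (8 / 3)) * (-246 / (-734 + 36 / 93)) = 2440320 / 11371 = 214.61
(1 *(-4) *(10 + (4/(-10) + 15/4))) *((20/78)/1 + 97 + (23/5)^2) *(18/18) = -10275584/1625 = -6323.44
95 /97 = 0.98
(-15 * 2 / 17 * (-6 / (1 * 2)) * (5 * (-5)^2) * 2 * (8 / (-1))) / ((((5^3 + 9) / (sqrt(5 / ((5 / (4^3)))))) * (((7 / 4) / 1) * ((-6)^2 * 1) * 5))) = -16000 / 7973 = -2.01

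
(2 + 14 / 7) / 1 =4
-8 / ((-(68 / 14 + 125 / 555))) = 6216 / 3949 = 1.57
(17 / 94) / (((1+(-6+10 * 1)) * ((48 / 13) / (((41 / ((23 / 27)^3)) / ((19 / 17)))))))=1010636757 / 1738420960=0.58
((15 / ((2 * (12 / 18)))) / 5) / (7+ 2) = 1 / 4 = 0.25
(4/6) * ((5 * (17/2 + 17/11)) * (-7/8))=-7735/264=-29.30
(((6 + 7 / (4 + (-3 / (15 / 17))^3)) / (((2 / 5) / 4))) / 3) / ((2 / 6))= 256030 / 4413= 58.02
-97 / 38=-2.55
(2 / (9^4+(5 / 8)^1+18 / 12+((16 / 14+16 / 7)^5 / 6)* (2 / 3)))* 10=2689120 / 889529423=0.00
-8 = -8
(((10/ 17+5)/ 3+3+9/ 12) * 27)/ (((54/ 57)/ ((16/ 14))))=21755/ 119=182.82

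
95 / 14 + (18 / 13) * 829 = 210143 / 182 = 1154.63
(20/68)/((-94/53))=-265/1598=-0.17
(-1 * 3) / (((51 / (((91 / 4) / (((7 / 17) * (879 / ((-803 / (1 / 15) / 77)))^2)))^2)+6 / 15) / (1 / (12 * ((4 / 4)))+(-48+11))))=22589718032561875 / 3479122605247592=6.49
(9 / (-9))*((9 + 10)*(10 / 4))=-95 / 2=-47.50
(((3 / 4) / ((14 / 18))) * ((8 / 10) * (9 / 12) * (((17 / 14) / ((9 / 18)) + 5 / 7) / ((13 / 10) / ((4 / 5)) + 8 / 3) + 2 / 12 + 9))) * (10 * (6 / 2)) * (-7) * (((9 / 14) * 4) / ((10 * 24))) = -10405989 / 807520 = -12.89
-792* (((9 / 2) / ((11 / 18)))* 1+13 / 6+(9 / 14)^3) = -2661135 / 343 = -7758.41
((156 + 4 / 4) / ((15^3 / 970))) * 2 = 60916 / 675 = 90.25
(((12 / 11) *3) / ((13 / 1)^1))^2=1296 / 20449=0.06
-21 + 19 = -2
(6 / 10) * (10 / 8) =3 / 4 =0.75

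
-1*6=-6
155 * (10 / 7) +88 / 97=150966 / 679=222.34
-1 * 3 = -3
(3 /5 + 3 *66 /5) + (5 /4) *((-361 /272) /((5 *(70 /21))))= 436293 /10880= 40.10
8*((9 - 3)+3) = 72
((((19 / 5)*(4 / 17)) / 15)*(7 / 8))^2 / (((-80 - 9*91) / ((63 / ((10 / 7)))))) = -866761 / 6495275000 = -0.00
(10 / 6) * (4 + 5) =15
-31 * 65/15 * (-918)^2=-113205924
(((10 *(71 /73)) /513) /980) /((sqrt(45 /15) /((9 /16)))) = 71 *sqrt(3) /19573344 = 0.00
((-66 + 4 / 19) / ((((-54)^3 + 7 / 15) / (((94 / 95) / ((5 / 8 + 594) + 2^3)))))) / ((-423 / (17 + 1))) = -40000 / 1370232708031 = -0.00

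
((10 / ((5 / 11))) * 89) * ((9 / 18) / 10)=979 / 10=97.90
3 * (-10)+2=-28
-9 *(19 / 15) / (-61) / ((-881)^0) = 57 / 305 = 0.19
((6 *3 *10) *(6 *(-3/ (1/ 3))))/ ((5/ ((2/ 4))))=-972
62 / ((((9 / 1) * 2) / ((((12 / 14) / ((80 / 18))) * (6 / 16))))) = 279 / 1120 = 0.25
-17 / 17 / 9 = -0.11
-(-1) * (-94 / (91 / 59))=-60.95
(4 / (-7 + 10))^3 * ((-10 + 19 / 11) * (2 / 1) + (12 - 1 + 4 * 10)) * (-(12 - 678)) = 1794944 / 33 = 54392.24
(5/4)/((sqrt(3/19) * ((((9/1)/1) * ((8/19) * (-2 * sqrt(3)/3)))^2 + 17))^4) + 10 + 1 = 11481675539386358201/1043785898550460836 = 11.00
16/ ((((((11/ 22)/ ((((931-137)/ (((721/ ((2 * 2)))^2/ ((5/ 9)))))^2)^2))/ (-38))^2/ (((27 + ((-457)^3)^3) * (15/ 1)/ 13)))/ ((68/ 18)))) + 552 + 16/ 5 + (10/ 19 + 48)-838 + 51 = -343913647203686742762776357402919931581540692111223641992950256412337589/ 850535653252042298547505233180610776450721325100818974905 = -404349477754077.84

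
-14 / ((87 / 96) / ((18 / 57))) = -2688 / 551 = -4.88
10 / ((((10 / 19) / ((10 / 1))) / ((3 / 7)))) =570 / 7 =81.43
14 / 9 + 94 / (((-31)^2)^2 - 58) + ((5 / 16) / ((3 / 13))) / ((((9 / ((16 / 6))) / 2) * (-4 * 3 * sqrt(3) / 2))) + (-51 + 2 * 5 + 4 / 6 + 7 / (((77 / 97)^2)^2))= -10897570902476 / 515278296841 - 65 * sqrt(3) / 1458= -21.23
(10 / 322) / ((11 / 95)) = 475 / 1771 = 0.27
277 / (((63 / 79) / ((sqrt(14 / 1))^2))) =43766 / 9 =4862.89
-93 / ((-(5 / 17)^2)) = 26877 / 25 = 1075.08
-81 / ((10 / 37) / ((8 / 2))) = -5994 / 5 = -1198.80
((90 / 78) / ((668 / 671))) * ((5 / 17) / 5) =10065 / 147628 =0.07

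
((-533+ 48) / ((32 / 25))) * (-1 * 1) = 12125 / 32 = 378.91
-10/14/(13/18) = -90/91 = -0.99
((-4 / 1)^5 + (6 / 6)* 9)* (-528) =535920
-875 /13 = -67.31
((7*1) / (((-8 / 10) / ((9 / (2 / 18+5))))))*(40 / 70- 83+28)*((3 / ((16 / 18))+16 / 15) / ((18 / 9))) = 5482971 / 2944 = 1862.42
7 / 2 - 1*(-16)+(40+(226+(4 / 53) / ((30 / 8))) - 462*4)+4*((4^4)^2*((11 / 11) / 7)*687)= 286330365119 / 11130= 25725998.66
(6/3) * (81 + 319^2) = 203684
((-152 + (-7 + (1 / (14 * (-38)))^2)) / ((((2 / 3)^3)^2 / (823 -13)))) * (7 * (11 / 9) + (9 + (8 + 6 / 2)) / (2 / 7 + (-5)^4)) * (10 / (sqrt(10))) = -39838089.97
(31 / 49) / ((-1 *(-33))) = 0.02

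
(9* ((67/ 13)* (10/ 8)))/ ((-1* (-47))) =3015/ 2444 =1.23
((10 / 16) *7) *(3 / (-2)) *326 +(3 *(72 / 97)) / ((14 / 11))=-11611581 / 5432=-2137.63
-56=-56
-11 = -11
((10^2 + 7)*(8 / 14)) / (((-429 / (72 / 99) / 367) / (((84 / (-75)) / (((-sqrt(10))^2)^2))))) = 1256608 / 2949375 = 0.43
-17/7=-2.43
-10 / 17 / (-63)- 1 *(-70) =74980 / 1071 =70.01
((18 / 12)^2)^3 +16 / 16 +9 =1369 / 64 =21.39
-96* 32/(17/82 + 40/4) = -83968/279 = -300.96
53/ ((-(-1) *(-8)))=-53/ 8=-6.62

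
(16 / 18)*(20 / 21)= 160 / 189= 0.85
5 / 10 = 1 / 2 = 0.50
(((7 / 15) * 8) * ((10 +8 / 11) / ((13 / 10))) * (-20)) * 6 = -528640 / 143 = -3696.78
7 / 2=3.50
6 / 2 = 3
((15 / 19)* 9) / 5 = 1.42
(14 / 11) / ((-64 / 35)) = -245 / 352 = -0.70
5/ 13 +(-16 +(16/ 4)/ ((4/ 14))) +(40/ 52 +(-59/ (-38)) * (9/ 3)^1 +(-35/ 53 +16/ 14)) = 787019/ 183274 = 4.29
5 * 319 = 1595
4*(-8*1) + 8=-24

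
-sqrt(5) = -2.24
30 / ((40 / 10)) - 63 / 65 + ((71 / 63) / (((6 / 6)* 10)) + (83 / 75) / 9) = 415628 / 61425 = 6.77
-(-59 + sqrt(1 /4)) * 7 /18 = 91 /4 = 22.75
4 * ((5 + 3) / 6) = 5.33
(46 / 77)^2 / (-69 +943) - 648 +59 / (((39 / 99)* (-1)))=-1168302923 / 1464463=-797.77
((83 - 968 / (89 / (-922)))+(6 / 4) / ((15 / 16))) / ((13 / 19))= 85502413 / 5785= 14780.02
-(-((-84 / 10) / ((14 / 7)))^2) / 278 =441 / 6950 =0.06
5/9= 0.56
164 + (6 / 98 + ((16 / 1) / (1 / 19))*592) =8826471 / 49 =180132.06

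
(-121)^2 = 14641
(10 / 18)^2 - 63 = -5078 / 81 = -62.69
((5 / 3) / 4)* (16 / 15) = 4 / 9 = 0.44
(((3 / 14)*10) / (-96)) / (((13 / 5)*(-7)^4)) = -25 / 6991712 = -0.00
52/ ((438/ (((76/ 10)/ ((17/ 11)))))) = 10868/ 18615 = 0.58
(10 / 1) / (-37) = -10 / 37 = -0.27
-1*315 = -315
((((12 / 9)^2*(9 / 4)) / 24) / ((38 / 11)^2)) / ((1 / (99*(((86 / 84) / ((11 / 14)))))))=5203 / 2888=1.80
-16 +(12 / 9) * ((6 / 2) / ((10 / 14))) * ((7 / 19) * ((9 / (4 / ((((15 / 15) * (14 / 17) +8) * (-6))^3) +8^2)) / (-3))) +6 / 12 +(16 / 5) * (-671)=-4793101539184431 / 2216159066530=-2162.80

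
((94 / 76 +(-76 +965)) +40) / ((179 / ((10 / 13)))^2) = 1767450 / 102883651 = 0.02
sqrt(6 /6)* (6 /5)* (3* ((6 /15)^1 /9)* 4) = 16 /25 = 0.64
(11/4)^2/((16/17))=2057/256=8.04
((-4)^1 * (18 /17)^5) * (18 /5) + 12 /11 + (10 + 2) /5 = -1223925312 /78092135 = -15.67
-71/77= -0.92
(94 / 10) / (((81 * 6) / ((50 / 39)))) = 235 / 9477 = 0.02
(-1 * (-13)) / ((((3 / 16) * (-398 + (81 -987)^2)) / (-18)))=-624 / 410219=-0.00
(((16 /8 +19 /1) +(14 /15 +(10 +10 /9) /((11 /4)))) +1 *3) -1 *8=10382 /495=20.97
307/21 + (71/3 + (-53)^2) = 19931/7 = 2847.29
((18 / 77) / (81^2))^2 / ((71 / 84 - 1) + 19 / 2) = 16 / 117784154565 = 0.00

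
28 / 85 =0.33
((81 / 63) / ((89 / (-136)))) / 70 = -612 / 21805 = -0.03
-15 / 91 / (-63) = 5 / 1911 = 0.00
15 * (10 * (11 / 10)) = 165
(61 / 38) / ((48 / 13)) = 793 / 1824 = 0.43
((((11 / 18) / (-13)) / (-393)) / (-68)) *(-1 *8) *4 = 44 / 781677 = 0.00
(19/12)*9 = 57/4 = 14.25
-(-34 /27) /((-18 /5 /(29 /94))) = -2465 /22842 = -0.11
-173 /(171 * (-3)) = 173 /513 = 0.34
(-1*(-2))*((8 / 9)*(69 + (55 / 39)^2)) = 1727584 / 13689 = 126.20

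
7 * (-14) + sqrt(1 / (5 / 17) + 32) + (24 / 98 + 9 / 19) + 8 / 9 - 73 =-1419340 / 8379 + sqrt(885) / 5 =-163.44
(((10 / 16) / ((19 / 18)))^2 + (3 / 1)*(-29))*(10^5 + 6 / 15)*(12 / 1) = -375366751461 / 3610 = -103979709.55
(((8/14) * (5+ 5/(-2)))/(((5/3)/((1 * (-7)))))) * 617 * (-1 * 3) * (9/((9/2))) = 22212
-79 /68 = -1.16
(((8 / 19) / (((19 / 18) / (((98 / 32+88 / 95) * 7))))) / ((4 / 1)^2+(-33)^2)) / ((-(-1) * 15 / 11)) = 1400553 / 189479875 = 0.01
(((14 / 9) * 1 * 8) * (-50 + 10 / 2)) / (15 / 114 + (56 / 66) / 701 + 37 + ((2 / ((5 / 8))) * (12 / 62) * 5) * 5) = -15260377440 / 1433839457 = -10.64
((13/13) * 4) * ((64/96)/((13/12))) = 32/13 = 2.46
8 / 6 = 4 / 3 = 1.33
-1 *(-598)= 598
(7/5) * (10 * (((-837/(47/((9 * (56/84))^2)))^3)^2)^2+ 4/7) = 67497742146535252342354770000000000.00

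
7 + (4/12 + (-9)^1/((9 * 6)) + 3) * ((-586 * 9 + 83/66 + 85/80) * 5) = -264405289/3168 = -83461.27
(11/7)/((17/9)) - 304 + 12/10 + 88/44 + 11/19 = -3384594/11305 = -299.39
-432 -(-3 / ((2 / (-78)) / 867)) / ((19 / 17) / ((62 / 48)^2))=-184659639 / 1216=-151858.26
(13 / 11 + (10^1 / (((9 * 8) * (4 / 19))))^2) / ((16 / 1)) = 368843 / 3649536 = 0.10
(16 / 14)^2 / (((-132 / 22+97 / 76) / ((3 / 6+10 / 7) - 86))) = 2862464 / 123137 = 23.25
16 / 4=4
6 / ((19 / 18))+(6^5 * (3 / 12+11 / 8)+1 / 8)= 1921555 / 152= 12641.81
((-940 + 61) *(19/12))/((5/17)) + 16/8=-94599/20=-4729.95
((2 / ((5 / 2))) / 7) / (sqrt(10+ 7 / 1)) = 4*sqrt(17) / 595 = 0.03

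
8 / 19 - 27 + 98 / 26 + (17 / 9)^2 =-384971 / 20007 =-19.24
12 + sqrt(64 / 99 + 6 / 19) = sqrt(378290) / 627 + 12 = 12.98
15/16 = 0.94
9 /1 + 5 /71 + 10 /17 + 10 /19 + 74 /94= 11826405 /1077851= 10.97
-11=-11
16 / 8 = 2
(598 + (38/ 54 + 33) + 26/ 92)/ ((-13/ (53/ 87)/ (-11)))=35200957/ 108054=325.77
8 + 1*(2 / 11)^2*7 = 8.23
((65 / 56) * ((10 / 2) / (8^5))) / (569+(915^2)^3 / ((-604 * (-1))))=49075 / 269218273653081054052352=0.00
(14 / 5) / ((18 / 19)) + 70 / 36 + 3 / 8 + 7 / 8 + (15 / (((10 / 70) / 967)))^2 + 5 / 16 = 824748498517 / 80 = 10309356231.46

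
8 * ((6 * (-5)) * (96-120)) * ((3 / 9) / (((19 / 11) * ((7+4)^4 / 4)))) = 7680 / 25289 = 0.30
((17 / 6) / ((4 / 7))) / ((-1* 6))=-119 / 144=-0.83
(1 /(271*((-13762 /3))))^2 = 9 /13909185168004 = 0.00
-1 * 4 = -4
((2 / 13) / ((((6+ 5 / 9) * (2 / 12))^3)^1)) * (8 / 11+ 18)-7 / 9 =378292133 / 264322773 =1.43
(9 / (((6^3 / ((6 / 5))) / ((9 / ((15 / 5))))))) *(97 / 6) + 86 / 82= 5697 / 1640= 3.47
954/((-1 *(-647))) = 954/647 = 1.47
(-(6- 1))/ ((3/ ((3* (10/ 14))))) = -25/ 7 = -3.57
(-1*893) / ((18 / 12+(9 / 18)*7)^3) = -893 / 125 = -7.14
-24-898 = -922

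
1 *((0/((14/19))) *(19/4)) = 0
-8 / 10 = -4 / 5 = -0.80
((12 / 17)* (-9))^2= 11664 / 289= 40.36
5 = 5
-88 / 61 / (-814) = 4 / 2257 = 0.00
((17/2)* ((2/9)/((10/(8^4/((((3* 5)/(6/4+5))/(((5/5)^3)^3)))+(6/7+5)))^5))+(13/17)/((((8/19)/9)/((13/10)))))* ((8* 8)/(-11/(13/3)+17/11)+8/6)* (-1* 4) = 222012267453617578219943396478797/2599546240019531250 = 85404238645875.95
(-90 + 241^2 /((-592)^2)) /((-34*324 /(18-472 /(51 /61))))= -438788034223 /98448141312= -4.46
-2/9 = -0.22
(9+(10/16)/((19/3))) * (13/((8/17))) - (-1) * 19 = 328747/1216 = 270.35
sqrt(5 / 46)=sqrt(230) / 46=0.33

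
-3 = -3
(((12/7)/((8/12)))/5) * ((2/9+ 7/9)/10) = 9/175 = 0.05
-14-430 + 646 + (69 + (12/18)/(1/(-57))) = 233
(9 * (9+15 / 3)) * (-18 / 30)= -378 / 5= -75.60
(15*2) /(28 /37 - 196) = -185 /1204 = -0.15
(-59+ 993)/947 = 934/947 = 0.99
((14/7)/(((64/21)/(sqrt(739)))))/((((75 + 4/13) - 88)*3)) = -91*sqrt(739)/5280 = -0.47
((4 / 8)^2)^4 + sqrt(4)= 2.00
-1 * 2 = -2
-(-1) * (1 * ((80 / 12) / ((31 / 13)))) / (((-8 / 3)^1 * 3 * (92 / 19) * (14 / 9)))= -3705 / 79856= -0.05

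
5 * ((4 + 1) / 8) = 25 / 8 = 3.12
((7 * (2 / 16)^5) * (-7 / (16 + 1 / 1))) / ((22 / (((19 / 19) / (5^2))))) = -49 / 306380800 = -0.00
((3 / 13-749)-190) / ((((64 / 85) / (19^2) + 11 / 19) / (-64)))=2662967040 / 25753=103404.15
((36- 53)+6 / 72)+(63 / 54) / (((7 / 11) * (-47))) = -9563 / 564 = -16.96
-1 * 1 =-1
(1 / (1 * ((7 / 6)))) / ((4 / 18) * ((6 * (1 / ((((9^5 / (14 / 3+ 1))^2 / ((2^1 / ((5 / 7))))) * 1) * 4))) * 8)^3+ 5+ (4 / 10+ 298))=7725788595658153090480160450882250 / 2734671636576464255593686806137065481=0.00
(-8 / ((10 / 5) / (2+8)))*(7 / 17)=-280 / 17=-16.47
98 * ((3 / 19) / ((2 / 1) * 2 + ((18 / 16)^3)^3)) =39460012032 / 17561536619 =2.25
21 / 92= 0.23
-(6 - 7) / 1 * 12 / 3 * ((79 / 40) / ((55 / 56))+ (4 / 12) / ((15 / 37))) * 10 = 56096 / 495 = 113.33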